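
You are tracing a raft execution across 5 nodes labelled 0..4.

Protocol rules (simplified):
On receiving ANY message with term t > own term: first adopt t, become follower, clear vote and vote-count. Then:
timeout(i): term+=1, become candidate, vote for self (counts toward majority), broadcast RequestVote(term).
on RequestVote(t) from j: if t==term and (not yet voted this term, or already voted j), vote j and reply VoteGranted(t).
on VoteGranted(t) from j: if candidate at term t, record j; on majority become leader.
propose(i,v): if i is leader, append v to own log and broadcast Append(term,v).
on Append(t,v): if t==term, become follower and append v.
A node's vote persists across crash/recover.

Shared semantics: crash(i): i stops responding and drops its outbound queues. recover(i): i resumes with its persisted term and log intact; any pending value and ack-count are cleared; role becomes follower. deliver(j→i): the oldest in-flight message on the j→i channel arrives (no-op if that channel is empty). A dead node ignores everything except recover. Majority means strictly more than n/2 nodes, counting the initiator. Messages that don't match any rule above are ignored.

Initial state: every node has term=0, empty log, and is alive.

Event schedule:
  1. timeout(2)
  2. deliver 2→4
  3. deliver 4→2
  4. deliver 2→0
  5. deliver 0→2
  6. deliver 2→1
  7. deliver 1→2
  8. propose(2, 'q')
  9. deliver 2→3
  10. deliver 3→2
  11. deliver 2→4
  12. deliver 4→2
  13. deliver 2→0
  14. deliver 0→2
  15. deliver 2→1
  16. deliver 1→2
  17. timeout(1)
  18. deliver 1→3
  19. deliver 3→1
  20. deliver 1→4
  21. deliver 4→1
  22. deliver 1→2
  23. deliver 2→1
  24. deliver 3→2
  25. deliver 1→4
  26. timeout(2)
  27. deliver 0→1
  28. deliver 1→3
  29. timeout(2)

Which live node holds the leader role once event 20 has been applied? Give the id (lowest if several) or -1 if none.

2

step 1 timeout(2): 2={cand,t=1,log=-}
step 2 deliver 2→4: 4={foll,t=1,log=-}
step 3 deliver 4→2: —
step 4 deliver 2→0: 0={foll,t=1,log=-}
step 5 deliver 0→2: 2={lead,t=1,log=-}
step 6 deliver 2→1: 1={foll,t=1,log=-}
step 7 deliver 1→2: —
step 8 propose(2,'q'): 2={lead,t=1,log=q}
step 9 deliver 2→3: 3={foll,t=1,log=-}
step 10 deliver 3→2: —
step 11 deliver 2→4: 4={foll,t=1,log=q}
step 12 deliver 4→2: —
step 13 deliver 2→0: 0={foll,t=1,log=q}
step 14 deliver 0→2: —
step 15 deliver 2→1: 1={foll,t=1,log=q}
step 16 deliver 1→2: —
step 17 timeout(1): 1={cand,t=2,log=q}
step 18 deliver 1→3: 3={foll,t=2,log=-}
step 19 deliver 3→1: —
step 20 deliver 1→4: 4={foll,t=2,log=q}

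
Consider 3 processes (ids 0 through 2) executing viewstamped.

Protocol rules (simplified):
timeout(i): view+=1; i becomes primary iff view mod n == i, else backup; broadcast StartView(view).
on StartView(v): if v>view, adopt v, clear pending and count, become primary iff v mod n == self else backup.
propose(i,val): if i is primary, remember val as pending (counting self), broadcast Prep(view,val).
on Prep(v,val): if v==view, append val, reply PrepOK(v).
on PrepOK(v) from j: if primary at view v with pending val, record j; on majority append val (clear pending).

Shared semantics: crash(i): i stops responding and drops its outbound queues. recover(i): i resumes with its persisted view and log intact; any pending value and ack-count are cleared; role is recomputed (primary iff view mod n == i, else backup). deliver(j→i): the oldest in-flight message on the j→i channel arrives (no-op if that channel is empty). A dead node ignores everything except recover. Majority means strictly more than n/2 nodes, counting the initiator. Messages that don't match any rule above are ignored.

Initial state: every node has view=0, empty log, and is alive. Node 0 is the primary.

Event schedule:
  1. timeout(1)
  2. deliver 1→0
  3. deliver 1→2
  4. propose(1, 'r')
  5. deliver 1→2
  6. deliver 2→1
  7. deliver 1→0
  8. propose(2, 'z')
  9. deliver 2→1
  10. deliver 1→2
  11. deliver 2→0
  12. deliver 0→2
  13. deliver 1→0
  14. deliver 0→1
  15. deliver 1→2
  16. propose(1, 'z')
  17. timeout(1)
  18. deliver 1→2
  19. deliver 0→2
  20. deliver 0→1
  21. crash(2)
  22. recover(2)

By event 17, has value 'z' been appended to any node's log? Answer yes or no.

no

[1] timeout(1) → N1(prim v1 [-])
[2] deliver 1→0 → N0(back v1 [-])
[3] deliver 1→2 → N2(back v1 [-])
[4] propose(1,'r') → ∅
[5] deliver 1→2 → N2(back v1 [r])
[6] deliver 2→1 → N1(prim v1 [r])
[7] deliver 1→0 → N0(back v1 [r])
[8] propose(2,'z') → ∅
[9] deliver 2→1 → ∅
[10] deliver 1→2 → ∅
[11] deliver 2→0 → ∅
[12] deliver 0→2 → ∅
[13] deliver 1→0 → ∅
[14] deliver 0→1 → ∅
[15] deliver 1→2 → ∅
[16] propose(1,'z') → ∅
[17] timeout(1) → N1(back v2 [r])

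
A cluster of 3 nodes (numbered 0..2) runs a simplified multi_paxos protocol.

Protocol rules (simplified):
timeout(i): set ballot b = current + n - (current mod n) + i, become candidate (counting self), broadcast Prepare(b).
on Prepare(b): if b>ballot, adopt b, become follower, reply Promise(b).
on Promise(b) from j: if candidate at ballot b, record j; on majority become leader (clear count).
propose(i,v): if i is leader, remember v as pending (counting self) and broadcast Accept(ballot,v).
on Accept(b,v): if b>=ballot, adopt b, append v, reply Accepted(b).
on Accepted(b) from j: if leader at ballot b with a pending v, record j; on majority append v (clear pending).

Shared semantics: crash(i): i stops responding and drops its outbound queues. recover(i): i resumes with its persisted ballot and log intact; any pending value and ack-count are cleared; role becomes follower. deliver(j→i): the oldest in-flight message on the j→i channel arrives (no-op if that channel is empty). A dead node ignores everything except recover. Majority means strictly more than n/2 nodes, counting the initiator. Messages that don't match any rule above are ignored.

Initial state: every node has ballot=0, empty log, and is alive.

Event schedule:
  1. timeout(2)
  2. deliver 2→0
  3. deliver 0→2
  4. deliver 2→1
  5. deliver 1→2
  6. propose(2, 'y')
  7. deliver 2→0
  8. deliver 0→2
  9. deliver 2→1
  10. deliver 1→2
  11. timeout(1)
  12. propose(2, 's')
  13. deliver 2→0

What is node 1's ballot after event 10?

5

1. timeout(2):  <2:cand b5 ->
2. deliver 2→0:  <0:foll b5 ->
3. deliver 0→2:  <2:lead b5 ->
4. deliver 2→1:  <1:foll b5 ->
5. deliver 1→2:  nop
6. propose(2,'y'):  nop
7. deliver 2→0:  <0:foll b5 y>
8. deliver 0→2:  <2:lead b5 y>
9. deliver 2→1:  <1:foll b5 y>
10. deliver 1→2:  nop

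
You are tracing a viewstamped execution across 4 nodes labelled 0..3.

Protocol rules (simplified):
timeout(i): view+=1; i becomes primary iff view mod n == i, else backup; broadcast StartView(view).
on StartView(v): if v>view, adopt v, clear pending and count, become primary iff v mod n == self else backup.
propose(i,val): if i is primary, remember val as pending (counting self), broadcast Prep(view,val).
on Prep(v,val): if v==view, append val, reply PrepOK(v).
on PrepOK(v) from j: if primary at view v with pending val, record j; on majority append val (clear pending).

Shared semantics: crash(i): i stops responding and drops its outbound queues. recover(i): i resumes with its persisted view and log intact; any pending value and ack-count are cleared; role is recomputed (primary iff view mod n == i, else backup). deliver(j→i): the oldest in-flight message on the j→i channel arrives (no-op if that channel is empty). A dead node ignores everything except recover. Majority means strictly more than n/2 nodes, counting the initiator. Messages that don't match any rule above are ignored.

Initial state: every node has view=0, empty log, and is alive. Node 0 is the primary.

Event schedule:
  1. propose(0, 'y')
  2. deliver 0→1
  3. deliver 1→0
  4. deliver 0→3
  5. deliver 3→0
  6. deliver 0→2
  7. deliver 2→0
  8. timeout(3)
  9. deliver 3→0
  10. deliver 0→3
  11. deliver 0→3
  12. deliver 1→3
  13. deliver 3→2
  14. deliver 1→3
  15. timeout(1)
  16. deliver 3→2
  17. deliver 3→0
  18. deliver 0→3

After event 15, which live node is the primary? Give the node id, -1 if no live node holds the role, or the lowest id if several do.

after 1 — propose(0,'y'): ·
after 2 — deliver 0→1: n1:back/v0/[y]
after 3 — deliver 1→0: ·
after 4 — deliver 0→3: n3:back/v0/[y]
after 5 — deliver 3→0: n0:prim/v0/[y]
after 6 — deliver 0→2: n2:back/v0/[y]
after 7 — deliver 2→0: ·
after 8 — timeout(3): n3:back/v1/[y]
after 9 — deliver 3→0: n0:back/v1/[y]
after 10 — deliver 0→3: ·
after 11 — deliver 0→3: ·
after 12 — deliver 1→3: ·
after 13 — deliver 3→2: n2:back/v1/[y]
after 14 — deliver 1→3: ·
after 15 — timeout(1): n1:prim/v1/[y]

1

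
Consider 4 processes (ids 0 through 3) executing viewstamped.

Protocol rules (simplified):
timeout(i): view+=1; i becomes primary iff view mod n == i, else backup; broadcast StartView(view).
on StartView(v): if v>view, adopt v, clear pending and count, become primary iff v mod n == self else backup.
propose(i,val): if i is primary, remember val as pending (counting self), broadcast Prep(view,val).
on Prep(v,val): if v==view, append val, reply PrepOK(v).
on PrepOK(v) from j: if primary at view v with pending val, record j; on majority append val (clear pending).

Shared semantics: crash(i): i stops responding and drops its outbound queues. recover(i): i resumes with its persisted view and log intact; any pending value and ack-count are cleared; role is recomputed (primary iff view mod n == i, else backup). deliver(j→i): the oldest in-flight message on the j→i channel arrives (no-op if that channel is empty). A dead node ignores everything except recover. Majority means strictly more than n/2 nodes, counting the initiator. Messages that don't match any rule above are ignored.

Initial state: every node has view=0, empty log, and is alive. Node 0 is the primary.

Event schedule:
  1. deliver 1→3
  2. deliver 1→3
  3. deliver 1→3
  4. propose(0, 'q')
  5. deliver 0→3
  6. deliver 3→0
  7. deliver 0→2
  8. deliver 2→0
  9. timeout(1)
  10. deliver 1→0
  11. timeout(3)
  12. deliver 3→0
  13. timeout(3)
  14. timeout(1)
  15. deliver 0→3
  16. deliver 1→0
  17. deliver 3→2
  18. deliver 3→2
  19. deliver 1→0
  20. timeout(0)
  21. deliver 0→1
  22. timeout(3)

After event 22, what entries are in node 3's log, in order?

q

1. deliver 1→3:  nop
2. deliver 1→3:  nop
3. deliver 1→3:  nop
4. propose(0,'q'):  nop
5. deliver 0→3:  <3:back v0 q>
6. deliver 3→0:  nop
7. deliver 0→2:  <2:back v0 q>
8. deliver 2→0:  <0:prim v0 q>
9. timeout(1):  <1:prim v1 ->
10. deliver 1→0:  <0:back v1 q>
11. timeout(3):  <3:back v1 q>
12. deliver 3→0:  nop
13. timeout(3):  <3:back v2 q>
14. timeout(1):  <1:back v2 ->
15. deliver 0→3:  nop
16. deliver 1→0:  <0:back v2 q>
17. deliver 3→2:  <2:back v1 q>
18. deliver 3→2:  <2:prim v2 q>
19. deliver 1→0:  nop
20. timeout(0):  <0:back v3 q>
21. deliver 0→1:  nop
22. timeout(3):  <3:prim v3 q>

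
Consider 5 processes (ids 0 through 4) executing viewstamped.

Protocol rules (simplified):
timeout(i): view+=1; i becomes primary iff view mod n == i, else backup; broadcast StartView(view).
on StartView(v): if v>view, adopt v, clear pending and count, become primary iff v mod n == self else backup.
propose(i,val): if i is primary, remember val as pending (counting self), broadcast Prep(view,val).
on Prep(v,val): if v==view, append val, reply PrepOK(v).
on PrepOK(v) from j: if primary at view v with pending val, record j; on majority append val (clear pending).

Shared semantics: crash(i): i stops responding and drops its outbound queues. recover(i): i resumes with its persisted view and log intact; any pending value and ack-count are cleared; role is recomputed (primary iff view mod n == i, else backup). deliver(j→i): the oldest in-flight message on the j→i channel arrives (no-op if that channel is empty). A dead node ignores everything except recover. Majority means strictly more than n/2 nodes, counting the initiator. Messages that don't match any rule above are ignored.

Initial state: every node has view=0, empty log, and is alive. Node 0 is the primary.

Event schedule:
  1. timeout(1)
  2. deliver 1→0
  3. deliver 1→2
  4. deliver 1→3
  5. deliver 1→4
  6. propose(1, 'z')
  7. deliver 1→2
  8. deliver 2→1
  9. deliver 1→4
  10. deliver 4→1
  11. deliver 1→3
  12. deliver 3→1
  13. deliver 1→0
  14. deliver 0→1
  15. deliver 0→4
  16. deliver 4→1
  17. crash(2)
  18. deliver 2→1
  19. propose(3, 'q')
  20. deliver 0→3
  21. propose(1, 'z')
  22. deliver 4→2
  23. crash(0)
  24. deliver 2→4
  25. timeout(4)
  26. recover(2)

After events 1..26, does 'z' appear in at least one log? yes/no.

e1 timeout(1): 1[prim,v=1,-]
e2 deliver 1→0: 0[back,v=1,-]
e3 deliver 1→2: 2[back,v=1,-]
e4 deliver 1→3: 3[back,v=1,-]
e5 deliver 1→4: 4[back,v=1,-]
e6 propose(1,'z'): ·
e7 deliver 1→2: 2[back,v=1,z]
e8 deliver 2→1: ·
e9 deliver 1→4: 4[back,v=1,z]
e10 deliver 4→1: 1[prim,v=1,z]
e11 deliver 1→3: 3[back,v=1,z]
e12 deliver 3→1: ·
e13 deliver 1→0: 0[back,v=1,z]
e14 deliver 0→1: ·
e15 deliver 0→4: ·
e16 deliver 4→1: ·
e17 crash(2): 2[✗back,v=1,z]
e18 deliver 2→1: ·
e19 propose(3,'q'): ·
e20 deliver 0→3: ·
e21 propose(1,'z'): ·
e22 deliver 4→2: ·
e23 crash(0): 0[✗back,v=1,z]
e24 deliver 2→4: ·
e25 timeout(4): 4[back,v=2,z]
e26 recover(2): 2[back,v=1,z]

yes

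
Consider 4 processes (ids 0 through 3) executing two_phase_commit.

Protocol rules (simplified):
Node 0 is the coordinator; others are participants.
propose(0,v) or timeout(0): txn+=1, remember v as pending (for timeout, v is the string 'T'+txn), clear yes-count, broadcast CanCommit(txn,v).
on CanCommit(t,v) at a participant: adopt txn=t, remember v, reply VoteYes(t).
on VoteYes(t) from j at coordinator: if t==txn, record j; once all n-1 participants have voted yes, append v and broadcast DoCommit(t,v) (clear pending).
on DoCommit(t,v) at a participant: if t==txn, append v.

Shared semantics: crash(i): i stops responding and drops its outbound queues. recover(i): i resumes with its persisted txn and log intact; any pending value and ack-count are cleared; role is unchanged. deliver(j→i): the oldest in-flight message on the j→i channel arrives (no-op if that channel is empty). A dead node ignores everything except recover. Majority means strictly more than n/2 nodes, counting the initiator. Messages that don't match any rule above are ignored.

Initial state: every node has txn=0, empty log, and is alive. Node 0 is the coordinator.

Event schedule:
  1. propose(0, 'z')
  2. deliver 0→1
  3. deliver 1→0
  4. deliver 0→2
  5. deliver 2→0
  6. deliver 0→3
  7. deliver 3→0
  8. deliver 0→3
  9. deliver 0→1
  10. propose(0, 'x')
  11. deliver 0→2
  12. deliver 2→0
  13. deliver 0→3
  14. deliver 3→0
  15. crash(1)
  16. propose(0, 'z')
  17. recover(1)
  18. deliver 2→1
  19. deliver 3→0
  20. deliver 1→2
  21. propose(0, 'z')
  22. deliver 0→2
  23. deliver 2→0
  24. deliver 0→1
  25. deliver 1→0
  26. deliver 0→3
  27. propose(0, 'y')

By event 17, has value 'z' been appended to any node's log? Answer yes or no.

after 1 — propose(0,'z'): n0:coor/t1/[-]
after 2 — deliver 0→1: n1:part/t1/[-]
after 3 — deliver 1→0: ·
after 4 — deliver 0→2: n2:part/t1/[-]
after 5 — deliver 2→0: ·
after 6 — deliver 0→3: n3:part/t1/[-]
after 7 — deliver 3→0: n0:coor/t1/[z]
after 8 — deliver 0→3: n3:part/t1/[z]
after 9 — deliver 0→1: n1:part/t1/[z]
after 10 — propose(0,'x'): n0:coor/t2/[z]
after 11 — deliver 0→2: n2:part/t1/[z]
after 12 — deliver 2→0: ·
after 13 — deliver 0→3: n3:part/t2/[z]
after 14 — deliver 3→0: ·
after 15 — crash(1): n1:✗part/t1/[z]
after 16 — propose(0,'z'): n0:coor/t3/[z]
after 17 — recover(1): n1:part/t1/[z]

yes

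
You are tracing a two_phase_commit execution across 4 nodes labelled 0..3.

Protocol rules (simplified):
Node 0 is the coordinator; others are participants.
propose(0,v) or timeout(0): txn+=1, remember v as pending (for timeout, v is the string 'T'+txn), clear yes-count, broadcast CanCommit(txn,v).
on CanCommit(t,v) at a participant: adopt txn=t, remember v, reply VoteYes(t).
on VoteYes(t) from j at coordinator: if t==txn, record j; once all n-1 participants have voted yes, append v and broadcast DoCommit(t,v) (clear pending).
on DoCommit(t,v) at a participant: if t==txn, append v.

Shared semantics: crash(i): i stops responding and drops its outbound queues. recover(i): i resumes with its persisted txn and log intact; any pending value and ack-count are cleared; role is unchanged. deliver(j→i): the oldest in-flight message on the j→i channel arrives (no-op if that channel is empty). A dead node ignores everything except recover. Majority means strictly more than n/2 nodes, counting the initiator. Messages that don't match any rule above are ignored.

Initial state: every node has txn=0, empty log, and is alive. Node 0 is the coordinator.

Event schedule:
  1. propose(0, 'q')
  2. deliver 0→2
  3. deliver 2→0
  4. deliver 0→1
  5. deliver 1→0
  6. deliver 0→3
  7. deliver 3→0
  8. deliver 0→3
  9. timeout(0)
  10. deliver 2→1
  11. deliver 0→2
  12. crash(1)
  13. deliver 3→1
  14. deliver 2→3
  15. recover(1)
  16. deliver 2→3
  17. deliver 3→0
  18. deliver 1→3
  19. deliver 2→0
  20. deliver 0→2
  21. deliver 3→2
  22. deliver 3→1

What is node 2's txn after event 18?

1

after 1 — propose(0,'q'): n0:coor/t1/[-]
after 2 — deliver 0→2: n2:part/t1/[-]
after 3 — deliver 2→0: ·
after 4 — deliver 0→1: n1:part/t1/[-]
after 5 — deliver 1→0: ·
after 6 — deliver 0→3: n3:part/t1/[-]
after 7 — deliver 3→0: n0:coor/t1/[q]
after 8 — deliver 0→3: n3:part/t1/[q]
after 9 — timeout(0): n0:coor/t2/[q]
after 10 — deliver 2→1: ·
after 11 — deliver 0→2: n2:part/t1/[q]
after 12 — crash(1): n1:✗part/t1/[-]
after 13 — deliver 3→1: ·
after 14 — deliver 2→3: ·
after 15 — recover(1): n1:part/t1/[-]
after 16 — deliver 2→3: ·
after 17 — deliver 3→0: ·
after 18 — deliver 1→3: ·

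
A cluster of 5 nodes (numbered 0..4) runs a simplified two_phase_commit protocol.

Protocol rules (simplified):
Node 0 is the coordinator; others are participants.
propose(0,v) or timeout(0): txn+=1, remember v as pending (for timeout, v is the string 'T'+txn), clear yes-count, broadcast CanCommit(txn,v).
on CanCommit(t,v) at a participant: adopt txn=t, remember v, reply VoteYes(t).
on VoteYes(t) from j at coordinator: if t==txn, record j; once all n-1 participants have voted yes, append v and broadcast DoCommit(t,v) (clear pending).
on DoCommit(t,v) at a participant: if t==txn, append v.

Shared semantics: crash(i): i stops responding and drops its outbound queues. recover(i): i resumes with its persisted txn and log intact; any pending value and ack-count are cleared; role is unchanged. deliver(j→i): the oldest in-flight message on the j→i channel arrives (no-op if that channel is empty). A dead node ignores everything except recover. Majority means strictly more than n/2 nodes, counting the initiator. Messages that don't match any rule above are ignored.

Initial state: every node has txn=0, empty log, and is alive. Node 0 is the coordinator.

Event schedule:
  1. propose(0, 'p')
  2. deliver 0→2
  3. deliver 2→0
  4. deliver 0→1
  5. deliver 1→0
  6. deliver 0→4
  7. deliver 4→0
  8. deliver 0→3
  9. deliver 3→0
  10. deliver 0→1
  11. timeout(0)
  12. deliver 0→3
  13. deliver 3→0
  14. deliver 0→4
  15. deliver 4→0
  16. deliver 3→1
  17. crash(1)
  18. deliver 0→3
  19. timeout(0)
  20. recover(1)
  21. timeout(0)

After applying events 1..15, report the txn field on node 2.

step 1 propose(0,'p'): 0={coor,t=1,log=-}
step 2 deliver 0→2: 2={part,t=1,log=-}
step 3 deliver 2→0: —
step 4 deliver 0→1: 1={part,t=1,log=-}
step 5 deliver 1→0: —
step 6 deliver 0→4: 4={part,t=1,log=-}
step 7 deliver 4→0: —
step 8 deliver 0→3: 3={part,t=1,log=-}
step 9 deliver 3→0: 0={coor,t=1,log=p}
step 10 deliver 0→1: 1={part,t=1,log=p}
step 11 timeout(0): 0={coor,t=2,log=p}
step 12 deliver 0→3: 3={part,t=1,log=p}
step 13 deliver 3→0: —
step 14 deliver 0→4: 4={part,t=1,log=p}
step 15 deliver 4→0: —

1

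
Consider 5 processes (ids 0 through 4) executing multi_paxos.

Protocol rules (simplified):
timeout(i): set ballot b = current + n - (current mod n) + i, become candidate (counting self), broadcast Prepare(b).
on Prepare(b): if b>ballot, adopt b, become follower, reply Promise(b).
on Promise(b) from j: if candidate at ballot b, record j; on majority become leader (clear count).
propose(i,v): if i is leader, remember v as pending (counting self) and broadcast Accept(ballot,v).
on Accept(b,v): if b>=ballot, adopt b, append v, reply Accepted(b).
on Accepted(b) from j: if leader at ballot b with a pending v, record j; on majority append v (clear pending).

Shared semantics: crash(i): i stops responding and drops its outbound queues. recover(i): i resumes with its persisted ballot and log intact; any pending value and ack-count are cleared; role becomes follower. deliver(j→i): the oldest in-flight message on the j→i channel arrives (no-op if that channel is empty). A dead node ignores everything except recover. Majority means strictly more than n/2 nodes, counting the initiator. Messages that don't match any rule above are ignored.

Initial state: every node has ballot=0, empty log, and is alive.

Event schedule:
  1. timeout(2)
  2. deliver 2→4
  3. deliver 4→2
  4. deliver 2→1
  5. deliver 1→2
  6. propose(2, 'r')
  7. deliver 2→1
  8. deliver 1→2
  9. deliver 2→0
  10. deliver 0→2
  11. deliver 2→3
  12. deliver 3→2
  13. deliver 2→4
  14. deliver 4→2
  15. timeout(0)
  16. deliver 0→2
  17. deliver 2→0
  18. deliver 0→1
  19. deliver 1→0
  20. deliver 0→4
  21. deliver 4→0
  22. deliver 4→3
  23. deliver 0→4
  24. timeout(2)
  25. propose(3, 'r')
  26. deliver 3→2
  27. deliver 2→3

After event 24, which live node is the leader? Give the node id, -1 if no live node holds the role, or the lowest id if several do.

0

[1] timeout(2) → N2(cand b7 [-])
[2] deliver 2→4 → N4(foll b7 [-])
[3] deliver 4→2 → ∅
[4] deliver 2→1 → N1(foll b7 [-])
[5] deliver 1→2 → N2(lead b7 [-])
[6] propose(2,'r') → ∅
[7] deliver 2→1 → N1(foll b7 [r])
[8] deliver 1→2 → ∅
[9] deliver 2→0 → N0(foll b7 [-])
[10] deliver 0→2 → ∅
[11] deliver 2→3 → N3(foll b7 [-])
[12] deliver 3→2 → ∅
[13] deliver 2→4 → N4(foll b7 [r])
[14] deliver 4→2 → N2(lead b7 [r])
[15] timeout(0) → N0(cand b10 [-])
[16] deliver 0→2 → N2(foll b10 [r])
[17] deliver 2→0 → ∅
[18] deliver 0→1 → N1(foll b10 [r])
[19] deliver 1→0 → ∅
[20] deliver 0→4 → N4(foll b10 [r])
[21] deliver 4→0 → N0(lead b10 [-])
[22] deliver 4→3 → ∅
[23] deliver 0→4 → ∅
[24] timeout(2) → N2(cand b17 [r])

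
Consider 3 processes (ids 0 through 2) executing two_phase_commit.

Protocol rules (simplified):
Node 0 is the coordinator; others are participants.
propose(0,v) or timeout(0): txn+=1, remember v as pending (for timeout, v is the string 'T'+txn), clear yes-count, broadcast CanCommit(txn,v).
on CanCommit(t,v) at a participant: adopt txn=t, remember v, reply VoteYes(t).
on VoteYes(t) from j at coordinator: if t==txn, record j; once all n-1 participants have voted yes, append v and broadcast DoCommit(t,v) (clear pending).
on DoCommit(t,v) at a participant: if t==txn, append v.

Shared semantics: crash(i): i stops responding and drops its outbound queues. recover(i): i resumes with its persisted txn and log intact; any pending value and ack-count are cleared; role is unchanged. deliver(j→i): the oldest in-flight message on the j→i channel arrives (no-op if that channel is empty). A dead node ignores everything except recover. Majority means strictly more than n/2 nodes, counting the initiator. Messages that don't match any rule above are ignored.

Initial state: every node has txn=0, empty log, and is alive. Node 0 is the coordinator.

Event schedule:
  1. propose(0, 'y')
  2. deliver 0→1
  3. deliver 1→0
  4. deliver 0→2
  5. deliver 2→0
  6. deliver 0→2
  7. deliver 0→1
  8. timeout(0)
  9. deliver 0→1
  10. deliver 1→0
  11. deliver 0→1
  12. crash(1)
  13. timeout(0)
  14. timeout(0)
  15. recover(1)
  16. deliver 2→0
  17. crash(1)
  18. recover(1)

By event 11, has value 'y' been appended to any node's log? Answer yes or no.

yes

e1 propose(0,'y'): 0[coor,t=1,-]
e2 deliver 0→1: 1[part,t=1,-]
e3 deliver 1→0: ·
e4 deliver 0→2: 2[part,t=1,-]
e5 deliver 2→0: 0[coor,t=1,y]
e6 deliver 0→2: 2[part,t=1,y]
e7 deliver 0→1: 1[part,t=1,y]
e8 timeout(0): 0[coor,t=2,y]
e9 deliver 0→1: 1[part,t=2,y]
e10 deliver 1→0: ·
e11 deliver 0→1: ·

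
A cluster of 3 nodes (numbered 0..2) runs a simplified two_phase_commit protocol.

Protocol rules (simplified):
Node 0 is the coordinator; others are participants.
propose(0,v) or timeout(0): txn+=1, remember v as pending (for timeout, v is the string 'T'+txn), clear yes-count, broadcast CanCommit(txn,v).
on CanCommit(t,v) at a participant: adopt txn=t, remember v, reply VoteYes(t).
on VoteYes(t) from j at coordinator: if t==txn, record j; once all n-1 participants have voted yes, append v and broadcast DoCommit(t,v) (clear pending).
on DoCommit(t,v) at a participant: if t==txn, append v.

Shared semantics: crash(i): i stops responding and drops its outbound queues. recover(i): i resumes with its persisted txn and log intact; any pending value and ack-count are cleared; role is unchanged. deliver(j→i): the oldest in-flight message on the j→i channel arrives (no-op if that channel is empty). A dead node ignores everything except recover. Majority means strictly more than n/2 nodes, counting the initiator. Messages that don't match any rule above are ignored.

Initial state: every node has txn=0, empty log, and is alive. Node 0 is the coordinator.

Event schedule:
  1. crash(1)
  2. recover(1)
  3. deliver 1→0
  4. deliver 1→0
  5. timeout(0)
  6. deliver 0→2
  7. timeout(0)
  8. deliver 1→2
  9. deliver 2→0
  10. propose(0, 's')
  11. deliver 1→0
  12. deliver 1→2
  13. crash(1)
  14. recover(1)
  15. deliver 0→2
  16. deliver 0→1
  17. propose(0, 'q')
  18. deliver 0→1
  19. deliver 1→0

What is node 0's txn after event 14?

1. crash(1):  <1:✗part t0 ->
2. recover(1):  <1:part t0 ->
3. deliver 1→0:  nop
4. deliver 1→0:  nop
5. timeout(0):  <0:coor t1 ->
6. deliver 0→2:  <2:part t1 ->
7. timeout(0):  <0:coor t2 ->
8. deliver 1→2:  nop
9. deliver 2→0:  nop
10. propose(0,'s'):  <0:coor t3 ->
11. deliver 1→0:  nop
12. deliver 1→2:  nop
13. crash(1):  <1:✗part t0 ->
14. recover(1):  <1:part t0 ->

3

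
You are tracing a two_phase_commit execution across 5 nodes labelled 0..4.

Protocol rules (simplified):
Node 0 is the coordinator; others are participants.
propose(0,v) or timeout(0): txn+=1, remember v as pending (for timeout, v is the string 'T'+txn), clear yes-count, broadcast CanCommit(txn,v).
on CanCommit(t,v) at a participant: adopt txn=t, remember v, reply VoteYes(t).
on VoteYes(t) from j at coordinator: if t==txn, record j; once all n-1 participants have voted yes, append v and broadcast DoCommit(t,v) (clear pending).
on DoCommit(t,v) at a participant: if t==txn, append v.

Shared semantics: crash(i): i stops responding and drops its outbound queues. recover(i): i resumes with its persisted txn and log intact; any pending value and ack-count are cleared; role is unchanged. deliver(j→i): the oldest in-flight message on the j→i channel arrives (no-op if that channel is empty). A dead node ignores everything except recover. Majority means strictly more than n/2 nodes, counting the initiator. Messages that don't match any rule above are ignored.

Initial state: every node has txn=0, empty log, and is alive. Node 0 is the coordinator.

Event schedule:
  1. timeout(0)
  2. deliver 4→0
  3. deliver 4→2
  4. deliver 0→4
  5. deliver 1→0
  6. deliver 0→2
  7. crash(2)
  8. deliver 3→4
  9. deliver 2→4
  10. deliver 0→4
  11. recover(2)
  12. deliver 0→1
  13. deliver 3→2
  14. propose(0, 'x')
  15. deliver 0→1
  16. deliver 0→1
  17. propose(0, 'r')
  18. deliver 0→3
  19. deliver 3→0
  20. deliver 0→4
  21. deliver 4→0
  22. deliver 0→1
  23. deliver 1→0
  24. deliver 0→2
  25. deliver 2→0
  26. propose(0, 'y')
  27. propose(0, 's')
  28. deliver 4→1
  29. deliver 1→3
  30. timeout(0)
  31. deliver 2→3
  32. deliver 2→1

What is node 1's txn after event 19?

e1 timeout(0): 0[coor,t=1,-]
e2 deliver 4→0: ·
e3 deliver 4→2: ·
e4 deliver 0→4: 4[part,t=1,-]
e5 deliver 1→0: ·
e6 deliver 0→2: 2[part,t=1,-]
e7 crash(2): 2[✗part,t=1,-]
e8 deliver 3→4: ·
e9 deliver 2→4: ·
e10 deliver 0→4: ·
e11 recover(2): 2[part,t=1,-]
e12 deliver 0→1: 1[part,t=1,-]
e13 deliver 3→2: ·
e14 propose(0,'x'): 0[coor,t=2,-]
e15 deliver 0→1: 1[part,t=2,-]
e16 deliver 0→1: ·
e17 propose(0,'r'): 0[coor,t=3,-]
e18 deliver 0→3: 3[part,t=1,-]
e19 deliver 3→0: ·

2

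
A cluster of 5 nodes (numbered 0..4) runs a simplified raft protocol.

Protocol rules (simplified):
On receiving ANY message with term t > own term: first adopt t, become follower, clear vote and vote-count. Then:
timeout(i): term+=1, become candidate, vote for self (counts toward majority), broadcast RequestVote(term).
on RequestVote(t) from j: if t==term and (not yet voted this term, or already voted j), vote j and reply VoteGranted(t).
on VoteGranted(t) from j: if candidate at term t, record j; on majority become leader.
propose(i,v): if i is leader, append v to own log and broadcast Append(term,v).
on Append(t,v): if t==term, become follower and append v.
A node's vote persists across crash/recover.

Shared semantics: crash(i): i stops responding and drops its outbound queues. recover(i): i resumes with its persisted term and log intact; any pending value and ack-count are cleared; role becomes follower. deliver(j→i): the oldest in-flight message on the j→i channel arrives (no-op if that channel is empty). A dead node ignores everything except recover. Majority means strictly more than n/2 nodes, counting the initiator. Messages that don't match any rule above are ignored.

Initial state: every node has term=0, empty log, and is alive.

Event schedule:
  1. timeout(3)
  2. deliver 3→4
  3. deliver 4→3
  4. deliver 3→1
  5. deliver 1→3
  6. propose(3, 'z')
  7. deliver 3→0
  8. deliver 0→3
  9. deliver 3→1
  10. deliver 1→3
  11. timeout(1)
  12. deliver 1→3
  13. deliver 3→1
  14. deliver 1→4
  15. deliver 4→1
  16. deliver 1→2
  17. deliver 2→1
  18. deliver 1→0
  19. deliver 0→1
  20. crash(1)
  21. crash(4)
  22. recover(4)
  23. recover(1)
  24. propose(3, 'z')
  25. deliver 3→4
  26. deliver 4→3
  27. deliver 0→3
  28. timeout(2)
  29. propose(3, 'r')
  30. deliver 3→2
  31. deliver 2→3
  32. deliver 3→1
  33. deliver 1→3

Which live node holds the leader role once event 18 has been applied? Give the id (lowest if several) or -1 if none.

1

step 1 timeout(3): 3={cand,t=1,log=-}
step 2 deliver 3→4: 4={foll,t=1,log=-}
step 3 deliver 4→3: —
step 4 deliver 3→1: 1={foll,t=1,log=-}
step 5 deliver 1→3: 3={lead,t=1,log=-}
step 6 propose(3,'z'): 3={lead,t=1,log=z}
step 7 deliver 3→0: 0={foll,t=1,log=-}
step 8 deliver 0→3: —
step 9 deliver 3→1: 1={foll,t=1,log=z}
step 10 deliver 1→3: —
step 11 timeout(1): 1={cand,t=2,log=z}
step 12 deliver 1→3: 3={foll,t=2,log=z}
step 13 deliver 3→1: —
step 14 deliver 1→4: 4={foll,t=2,log=-}
step 15 deliver 4→1: 1={lead,t=2,log=z}
step 16 deliver 1→2: 2={foll,t=2,log=-}
step 17 deliver 2→1: —
step 18 deliver 1→0: 0={foll,t=2,log=-}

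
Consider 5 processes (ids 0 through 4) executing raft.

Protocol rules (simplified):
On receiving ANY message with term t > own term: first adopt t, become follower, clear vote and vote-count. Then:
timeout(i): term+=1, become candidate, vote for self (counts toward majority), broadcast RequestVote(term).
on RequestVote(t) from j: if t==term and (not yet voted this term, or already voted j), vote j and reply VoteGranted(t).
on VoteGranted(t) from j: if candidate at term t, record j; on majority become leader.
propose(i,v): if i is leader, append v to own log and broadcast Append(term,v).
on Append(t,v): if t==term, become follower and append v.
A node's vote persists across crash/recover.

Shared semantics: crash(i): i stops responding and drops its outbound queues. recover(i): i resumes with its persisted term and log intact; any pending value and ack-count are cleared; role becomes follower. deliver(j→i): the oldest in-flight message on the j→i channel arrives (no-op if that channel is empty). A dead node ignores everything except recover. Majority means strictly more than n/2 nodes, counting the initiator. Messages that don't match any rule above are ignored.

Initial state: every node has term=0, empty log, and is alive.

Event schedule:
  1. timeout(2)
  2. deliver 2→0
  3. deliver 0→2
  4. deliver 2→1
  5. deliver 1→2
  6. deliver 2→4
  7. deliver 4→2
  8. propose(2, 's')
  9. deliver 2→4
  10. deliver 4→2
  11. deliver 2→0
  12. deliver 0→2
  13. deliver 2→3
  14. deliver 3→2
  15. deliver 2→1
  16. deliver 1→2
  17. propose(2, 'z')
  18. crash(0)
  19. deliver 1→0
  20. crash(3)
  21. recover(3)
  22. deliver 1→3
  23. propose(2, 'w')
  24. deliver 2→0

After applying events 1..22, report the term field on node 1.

1

after 1 — timeout(2): n2:cand/t1/[-]
after 2 — deliver 2→0: n0:foll/t1/[-]
after 3 — deliver 0→2: ·
after 4 — deliver 2→1: n1:foll/t1/[-]
after 5 — deliver 1→2: n2:lead/t1/[-]
after 6 — deliver 2→4: n4:foll/t1/[-]
after 7 — deliver 4→2: ·
after 8 — propose(2,'s'): n2:lead/t1/[s]
after 9 — deliver 2→4: n4:foll/t1/[s]
after 10 — deliver 4→2: ·
after 11 — deliver 2→0: n0:foll/t1/[s]
after 12 — deliver 0→2: ·
after 13 — deliver 2→3: n3:foll/t1/[-]
after 14 — deliver 3→2: ·
after 15 — deliver 2→1: n1:foll/t1/[s]
after 16 — deliver 1→2: ·
after 17 — propose(2,'z'): n2:lead/t1/[s,z]
after 18 — crash(0): n0:✗foll/t1/[s]
after 19 — deliver 1→0: ·
after 20 — crash(3): n3:✗foll/t1/[-]
after 21 — recover(3): n3:foll/t1/[-]
after 22 — deliver 1→3: ·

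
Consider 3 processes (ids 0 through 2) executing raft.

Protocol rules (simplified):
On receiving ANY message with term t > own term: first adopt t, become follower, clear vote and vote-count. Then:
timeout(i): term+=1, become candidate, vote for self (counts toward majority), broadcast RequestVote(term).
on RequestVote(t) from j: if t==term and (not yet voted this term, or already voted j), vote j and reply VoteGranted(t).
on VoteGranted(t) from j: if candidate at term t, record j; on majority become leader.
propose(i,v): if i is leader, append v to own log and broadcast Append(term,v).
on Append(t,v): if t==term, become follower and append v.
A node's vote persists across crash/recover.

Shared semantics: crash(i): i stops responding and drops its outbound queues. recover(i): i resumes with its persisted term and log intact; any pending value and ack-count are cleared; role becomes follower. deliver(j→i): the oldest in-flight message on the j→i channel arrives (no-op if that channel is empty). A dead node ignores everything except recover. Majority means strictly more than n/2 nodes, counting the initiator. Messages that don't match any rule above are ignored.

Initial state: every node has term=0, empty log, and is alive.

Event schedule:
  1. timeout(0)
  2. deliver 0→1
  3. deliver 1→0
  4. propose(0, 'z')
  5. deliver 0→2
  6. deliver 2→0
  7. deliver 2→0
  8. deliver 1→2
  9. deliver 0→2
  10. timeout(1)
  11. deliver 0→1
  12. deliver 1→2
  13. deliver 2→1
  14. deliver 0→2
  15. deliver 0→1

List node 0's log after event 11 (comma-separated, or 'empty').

after 1 — timeout(0): n0:cand/t1/[-]
after 2 — deliver 0→1: n1:foll/t1/[-]
after 3 — deliver 1→0: n0:lead/t1/[-]
after 4 — propose(0,'z'): n0:lead/t1/[z]
after 5 — deliver 0→2: n2:foll/t1/[-]
after 6 — deliver 2→0: ·
after 7 — deliver 2→0: ·
after 8 — deliver 1→2: ·
after 9 — deliver 0→2: n2:foll/t1/[z]
after 10 — timeout(1): n1:cand/t2/[-]
after 11 — deliver 0→1: ·

z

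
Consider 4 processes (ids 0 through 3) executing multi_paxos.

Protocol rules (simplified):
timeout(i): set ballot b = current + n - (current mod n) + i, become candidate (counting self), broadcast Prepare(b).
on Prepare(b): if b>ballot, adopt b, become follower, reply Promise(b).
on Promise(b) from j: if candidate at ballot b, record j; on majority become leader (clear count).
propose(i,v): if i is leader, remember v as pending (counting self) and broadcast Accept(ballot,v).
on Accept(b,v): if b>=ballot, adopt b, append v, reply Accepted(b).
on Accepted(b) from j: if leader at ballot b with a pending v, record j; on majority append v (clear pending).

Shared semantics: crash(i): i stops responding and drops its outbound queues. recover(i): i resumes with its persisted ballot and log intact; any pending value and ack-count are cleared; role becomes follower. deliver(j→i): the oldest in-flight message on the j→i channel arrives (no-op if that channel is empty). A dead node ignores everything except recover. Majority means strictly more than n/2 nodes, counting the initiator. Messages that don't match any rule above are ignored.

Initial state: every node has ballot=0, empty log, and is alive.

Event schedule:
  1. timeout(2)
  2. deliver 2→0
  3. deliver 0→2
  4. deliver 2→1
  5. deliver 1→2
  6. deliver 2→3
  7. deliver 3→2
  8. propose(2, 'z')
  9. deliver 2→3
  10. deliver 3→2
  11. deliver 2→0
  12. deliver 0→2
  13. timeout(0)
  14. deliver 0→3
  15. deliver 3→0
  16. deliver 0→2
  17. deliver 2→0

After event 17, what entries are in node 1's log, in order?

[1] timeout(2) → N2(cand b6 [-])
[2] deliver 2→0 → N0(foll b6 [-])
[3] deliver 0→2 → ∅
[4] deliver 2→1 → N1(foll b6 [-])
[5] deliver 1→2 → N2(lead b6 [-])
[6] deliver 2→3 → N3(foll b6 [-])
[7] deliver 3→2 → ∅
[8] propose(2,'z') → ∅
[9] deliver 2→3 → N3(foll b6 [z])
[10] deliver 3→2 → ∅
[11] deliver 2→0 → N0(foll b6 [z])
[12] deliver 0→2 → N2(lead b6 [z])
[13] timeout(0) → N0(cand b8 [z])
[14] deliver 0→3 → N3(foll b8 [z])
[15] deliver 3→0 → ∅
[16] deliver 0→2 → N2(foll b8 [z])
[17] deliver 2→0 → N0(lead b8 [z])

empty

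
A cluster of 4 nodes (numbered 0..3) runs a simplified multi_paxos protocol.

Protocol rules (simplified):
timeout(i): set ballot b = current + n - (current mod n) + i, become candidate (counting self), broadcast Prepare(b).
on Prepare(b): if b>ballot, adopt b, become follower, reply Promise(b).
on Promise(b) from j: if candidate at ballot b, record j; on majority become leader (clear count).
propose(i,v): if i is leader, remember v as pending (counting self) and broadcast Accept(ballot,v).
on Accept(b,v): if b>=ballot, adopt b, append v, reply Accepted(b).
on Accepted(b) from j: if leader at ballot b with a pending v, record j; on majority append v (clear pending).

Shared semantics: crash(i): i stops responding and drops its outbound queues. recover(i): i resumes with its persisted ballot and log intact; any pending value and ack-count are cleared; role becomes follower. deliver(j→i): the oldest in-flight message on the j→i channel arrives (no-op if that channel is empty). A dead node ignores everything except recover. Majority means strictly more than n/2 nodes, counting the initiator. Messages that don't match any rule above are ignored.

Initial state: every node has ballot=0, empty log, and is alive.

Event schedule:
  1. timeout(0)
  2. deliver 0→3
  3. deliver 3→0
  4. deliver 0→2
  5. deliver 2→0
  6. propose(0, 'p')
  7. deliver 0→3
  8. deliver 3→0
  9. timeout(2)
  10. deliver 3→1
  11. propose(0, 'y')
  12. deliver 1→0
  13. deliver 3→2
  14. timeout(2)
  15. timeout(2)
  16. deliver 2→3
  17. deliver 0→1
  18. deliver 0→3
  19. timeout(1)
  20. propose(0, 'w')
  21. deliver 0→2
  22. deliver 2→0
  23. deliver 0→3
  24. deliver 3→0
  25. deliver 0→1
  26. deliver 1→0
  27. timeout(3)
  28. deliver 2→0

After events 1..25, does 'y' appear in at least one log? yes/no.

after 1 — timeout(0): n0:cand/b4/[-]
after 2 — deliver 0→3: n3:foll/b4/[-]
after 3 — deliver 3→0: ·
after 4 — deliver 0→2: n2:foll/b4/[-]
after 5 — deliver 2→0: n0:lead/b4/[-]
after 6 — propose(0,'p'): ·
after 7 — deliver 0→3: n3:foll/b4/[p]
after 8 — deliver 3→0: ·
after 9 — timeout(2): n2:cand/b10/[-]
after 10 — deliver 3→1: ·
after 11 — propose(0,'y'): ·
after 12 — deliver 1→0: ·
after 13 — deliver 3→2: ·
after 14 — timeout(2): n2:cand/b14/[-]
after 15 — timeout(2): n2:cand/b18/[-]
after 16 — deliver 2→3: n3:foll/b10/[p]
after 17 — deliver 0→1: n1:foll/b4/[-]
after 18 — deliver 0→3: ·
after 19 — timeout(1): n1:cand/b9/[-]
after 20 — propose(0,'w'): ·
after 21 — deliver 0→2: ·
after 22 — deliver 2→0: n0:foll/b10/[-]
after 23 — deliver 0→3: ·
after 24 — deliver 3→0: ·
after 25 — deliver 0→1: ·

no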